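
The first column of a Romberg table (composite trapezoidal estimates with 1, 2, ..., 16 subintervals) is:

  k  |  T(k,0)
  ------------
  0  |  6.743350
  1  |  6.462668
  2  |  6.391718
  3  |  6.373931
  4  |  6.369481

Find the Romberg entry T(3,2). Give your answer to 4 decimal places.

6.3680

T(2,1) = 6.391718 + (6.391718 − 6.462668)/3 = 6.368068
T(3,1) = 6.373931 + (6.373931 − 6.391718)/3 = 6.368002
T(3,2) = 6.368002 + (6.368002 − 6.368068)/15 = 6.367998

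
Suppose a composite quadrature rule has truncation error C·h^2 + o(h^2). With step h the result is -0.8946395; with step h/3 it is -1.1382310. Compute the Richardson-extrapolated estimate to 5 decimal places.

The leading error scales as h^2; refining by a factor of 3 reduces it by 3^2 = 9.
Extrapolated value = (9·A(h/3) − A(h)) / (9 − 1)
= (9·(-1.1382310) − (-0.8946395)) / 8
= -9.3494395 / 8 = -1.1686799

-1.16868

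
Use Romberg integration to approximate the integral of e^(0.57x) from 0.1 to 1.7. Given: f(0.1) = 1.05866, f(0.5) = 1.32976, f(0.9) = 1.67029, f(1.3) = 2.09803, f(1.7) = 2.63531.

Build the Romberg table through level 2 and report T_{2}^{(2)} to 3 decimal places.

2.766

T_{0}^{(0)} (trapezoid, 1 panel, h=1.6000): 2.95518
T_{1}^{(0)} (trapezoid, 2 panels, h=0.8000): 2.81382
T_{2}^{(0)} (trapezoid, 4 panels, h=0.4000): 2.77803
T_{1}^{(1)} = 2.81382 + (2.81382 − 2.95518)/3 = 2.76670
T_{2}^{(1)} = 2.77803 + (2.77803 − 2.81382)/3 = 2.76610
T_{2}^{(2)} = 2.76610 + (2.76610 − 2.76670)/15 = 2.76606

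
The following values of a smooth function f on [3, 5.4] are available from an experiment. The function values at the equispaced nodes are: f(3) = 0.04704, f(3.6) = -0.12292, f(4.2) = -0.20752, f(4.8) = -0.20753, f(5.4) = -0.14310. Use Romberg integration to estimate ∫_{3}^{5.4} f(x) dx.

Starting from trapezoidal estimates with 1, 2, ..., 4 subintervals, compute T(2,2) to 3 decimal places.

T(0,0) (trapezoid, 1 panel, h=2.4000): -0.11527
T(1,0) (trapezoid, 2 panels, h=1.2000): -0.30666
T(2,0) (trapezoid, 4 panels, h=0.6000): -0.35160
T(1,1) = -0.30666 + (-0.30666 − (-0.11527))/3 = -0.37046
T(2,1) = -0.35160 + (-0.35160 − (-0.30666))/3 = -0.36658
T(2,2) = -0.36658 + (-0.36658 − (-0.37046))/15 = -0.36632

-0.366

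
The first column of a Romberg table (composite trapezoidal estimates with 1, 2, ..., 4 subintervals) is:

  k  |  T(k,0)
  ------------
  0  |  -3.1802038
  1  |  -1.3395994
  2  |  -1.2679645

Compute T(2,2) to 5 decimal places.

Richardson extrapolation on the trapezoidal column (denominator 4−1=3):
T(1,1) = -1.3395994 + (-1.3395994 − (-3.1802038))/3 = -0.7260646
T(2,1) = (4·(-1.2679645) − (-1.3395994)) / 3 = -1.2440862
T(2,2) = -1.2440862 + (-1.2440862 − (-0.7260646))/15 = -1.2786210
(Column j=1 coincides with Simpson's rule on the same nodes.)

-1.27862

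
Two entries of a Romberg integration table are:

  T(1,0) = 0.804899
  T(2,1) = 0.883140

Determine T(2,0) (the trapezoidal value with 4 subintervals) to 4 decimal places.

From T(2,1) = (4·T(2,0) − T(1,0))/3, solve for T(2,0):
4·T(2,0) = 3·0.883140 + 0.804899 = 3.454319
T(2,0) = 0.863580

0.8636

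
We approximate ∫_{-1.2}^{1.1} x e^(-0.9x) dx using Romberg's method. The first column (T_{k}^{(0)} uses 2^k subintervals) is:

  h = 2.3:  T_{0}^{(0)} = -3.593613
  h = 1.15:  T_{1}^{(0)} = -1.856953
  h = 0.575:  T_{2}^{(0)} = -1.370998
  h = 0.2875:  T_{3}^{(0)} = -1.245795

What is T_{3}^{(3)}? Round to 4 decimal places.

-1.2037

Richardson extrapolation on the trapezoidal column (denominator 4−1=3):
T_{1}^{(1)} = (4·(-1.856953) − (-3.593613)) / 3 = -1.278066
T_{2}^{(1)} = -1.370998 + (-1.370998 − (-1.856953))/3 = -1.209013
T_{3}^{(1)} = -1.245795 + (-1.245795 − (-1.370998))/3 = -1.204061
T_{2}^{(2)} = (16·(-1.209013) − (-1.278066)) / 15 = -1.204409
T_{3}^{(2)} = -1.204061 + (-1.204061 − (-1.209013))/15 = -1.203731
T_{3}^{(3)} = (64·(-1.203731) − (-1.204409)) / 63 = -1.203720
(Column j=1 coincides with Simpson's rule on the same nodes.)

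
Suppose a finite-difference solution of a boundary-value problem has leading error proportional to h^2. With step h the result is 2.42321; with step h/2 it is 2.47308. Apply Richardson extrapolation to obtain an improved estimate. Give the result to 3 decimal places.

2.490

Extrapolated value = (4·A(h/2) − A(h)) / (4 − 1)
= (4·2.47308 − 2.42321) / 3
= 7.46911 / 3 = 2.48970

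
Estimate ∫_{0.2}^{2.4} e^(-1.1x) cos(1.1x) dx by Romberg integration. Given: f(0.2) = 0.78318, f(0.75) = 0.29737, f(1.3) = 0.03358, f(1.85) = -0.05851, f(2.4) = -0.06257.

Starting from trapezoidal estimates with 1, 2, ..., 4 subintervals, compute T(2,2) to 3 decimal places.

0.320

T(0,0) (trapezoid, 1 panel, h=2.2000): 0.79267
T(1,0) (trapezoid, 2 panels, h=1.1000): 0.43327
T(2,0) (trapezoid, 4 panels, h=0.5500): 0.34801
T(1,1) = 0.43327 + (0.43327 − 0.79267)/3 = 0.31347
T(2,1) = 0.34801 + (0.34801 − 0.43327)/3 = 0.31959
T(2,2) = 0.31959 + (0.31959 − 0.31347)/15 = 0.32000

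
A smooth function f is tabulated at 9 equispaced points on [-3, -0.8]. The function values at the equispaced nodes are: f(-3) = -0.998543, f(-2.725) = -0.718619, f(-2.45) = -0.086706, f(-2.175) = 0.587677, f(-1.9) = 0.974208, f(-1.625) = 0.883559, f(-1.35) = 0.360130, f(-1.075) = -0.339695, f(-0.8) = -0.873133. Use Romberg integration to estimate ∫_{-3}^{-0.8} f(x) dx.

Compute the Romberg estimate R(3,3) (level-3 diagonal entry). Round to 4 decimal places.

R(0,0) (trapezoid, 1 panel, h=2.2000): -2.058844
R(1,0) (trapezoid, 2 panels, h=1.1000): 0.042207
R(2,0) (trapezoid, 4 panels, h=0.5500): 0.171487
R(3,0) (trapezoid, 8 panels, h=0.2750): 0.199297
R(1,1) = 0.042207 + (0.042207 − (-2.058844))/3 = 0.742557
R(2,1) = 0.171487 + (0.171487 − 0.042207)/3 = 0.214580
R(3,1) = 0.199297 + (0.199297 − 0.171487)/3 = 0.208567
R(2,2) = 0.214580 + (0.214580 − 0.742557)/15 = 0.179382
R(3,2) = 0.208567 + (0.208567 − 0.214580)/15 = 0.208166
R(3,3) = 0.208166 + (0.208166 − 0.179382)/63 = 0.208623

0.2086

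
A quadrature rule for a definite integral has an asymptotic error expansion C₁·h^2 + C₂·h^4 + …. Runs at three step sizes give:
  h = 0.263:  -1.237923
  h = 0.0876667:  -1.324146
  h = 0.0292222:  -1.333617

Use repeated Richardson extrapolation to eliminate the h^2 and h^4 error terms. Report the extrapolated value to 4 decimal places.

-1.3348

First eliminate the h^2 term (factor 3^2 = 9):
  B₁ = (9·(-1.324146) − (-1.237923))/8 = -1.334924
  B₂ = (9·(-1.333617) − (-1.324146))/8 = -1.334801
Then eliminate the h^4 term (factor 3^4 = 81):
  (81·(-1.334801) − (-1.334924))/80 = -1.334799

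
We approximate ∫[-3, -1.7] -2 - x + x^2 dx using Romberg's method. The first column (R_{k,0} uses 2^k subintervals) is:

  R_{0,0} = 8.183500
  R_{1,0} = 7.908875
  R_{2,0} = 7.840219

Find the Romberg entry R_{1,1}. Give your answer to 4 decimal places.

7.8173

R_{1,1} = (4·7.908875 − 8.183500) / 3 = 7.817333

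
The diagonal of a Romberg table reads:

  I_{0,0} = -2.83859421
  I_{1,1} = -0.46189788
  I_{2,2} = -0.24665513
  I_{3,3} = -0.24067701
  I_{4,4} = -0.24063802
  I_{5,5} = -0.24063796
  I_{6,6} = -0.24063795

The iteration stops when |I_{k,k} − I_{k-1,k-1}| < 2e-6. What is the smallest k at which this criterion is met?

|I_{1,1} − I_{0,0}| = 2.37669633 ≥ 2e-6
|I_{2,2} − I_{1,1}| = 0.21524275 ≥ 2e-6
|I_{3,3} − I_{2,2}| = 0.00597812 ≥ 2e-6
|I_{4,4} − I_{3,3}| = 0.00003899 ≥ 2e-6
|I_{5,5} − I_{4,4}| = 0.00000006 < 2e-6

k = 5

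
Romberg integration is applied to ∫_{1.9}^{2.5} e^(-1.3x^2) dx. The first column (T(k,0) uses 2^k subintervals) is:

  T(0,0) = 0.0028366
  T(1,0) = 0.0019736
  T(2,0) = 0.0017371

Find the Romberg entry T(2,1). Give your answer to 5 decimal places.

Richardson extrapolation on the trapezoidal column (denominator 4−1=3):
T(2,1) = 0.0017371 + (0.0017371 − 0.0019736)/3 = 0.0016583

0.00166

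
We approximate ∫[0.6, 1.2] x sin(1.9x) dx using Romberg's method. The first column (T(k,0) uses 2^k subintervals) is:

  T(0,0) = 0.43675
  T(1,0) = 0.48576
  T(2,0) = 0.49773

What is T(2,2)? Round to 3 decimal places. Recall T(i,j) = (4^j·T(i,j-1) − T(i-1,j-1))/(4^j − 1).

Richardson extrapolation on the trapezoidal column (denominator 4−1=3):
T(1,1) = 0.48576 + (0.48576 − 0.43675)/3 = 0.50210
T(2,1) = 0.49773 + (0.49773 − 0.48576)/3 = 0.50172
T(2,2) = 0.50172 + (0.50172 − 0.50210)/15 = 0.50169

0.502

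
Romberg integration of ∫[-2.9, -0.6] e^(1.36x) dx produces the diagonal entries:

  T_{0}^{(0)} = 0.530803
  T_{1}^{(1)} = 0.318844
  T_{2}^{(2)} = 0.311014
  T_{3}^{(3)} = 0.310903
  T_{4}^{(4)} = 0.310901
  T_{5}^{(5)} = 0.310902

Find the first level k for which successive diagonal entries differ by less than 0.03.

k = 2

|T_{1}^{(1)} − T_{0}^{(0)}| = 0.211959 ≥ 0.03
|T_{2}^{(2)} − T_{1}^{(1)}| = 0.007830 < 0.03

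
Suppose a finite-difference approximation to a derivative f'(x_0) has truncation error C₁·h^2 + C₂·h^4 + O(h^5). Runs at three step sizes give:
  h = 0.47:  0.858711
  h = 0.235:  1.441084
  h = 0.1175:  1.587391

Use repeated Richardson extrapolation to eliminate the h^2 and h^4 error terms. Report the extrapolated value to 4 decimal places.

First eliminate the h^2 term (factor 2^2 = 4):
  B₁ = (4·1.441084 − 0.858711)/3 = 1.635208
  B₂ = (4·1.587391 − 1.441084)/3 = 1.636160
Then eliminate the h^4 term (factor 2^4 = 16):
  (16·1.636160 − 1.635208)/15 = 1.636223

1.6362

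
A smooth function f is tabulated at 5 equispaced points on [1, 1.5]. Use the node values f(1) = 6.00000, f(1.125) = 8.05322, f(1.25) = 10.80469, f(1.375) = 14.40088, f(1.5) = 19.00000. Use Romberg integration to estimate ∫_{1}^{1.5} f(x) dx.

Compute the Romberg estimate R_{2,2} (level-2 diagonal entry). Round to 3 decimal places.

5.684

R_{0,0} (trapezoid, 1 panel, h=0.5000): 6.25000
R_{1,0} (trapezoid, 2 panels, h=0.2500): 5.82617
R_{2,0} (trapezoid, 4 panels, h=0.1250): 5.71985
R_{1,1} = 5.82617 + (5.82617 − 6.25000)/3 = 5.68489
R_{2,1} = 5.71985 + (5.71985 − 5.82617)/3 = 5.68441
R_{2,2} = 5.68441 + (5.68441 − 5.68489)/15 = 5.68438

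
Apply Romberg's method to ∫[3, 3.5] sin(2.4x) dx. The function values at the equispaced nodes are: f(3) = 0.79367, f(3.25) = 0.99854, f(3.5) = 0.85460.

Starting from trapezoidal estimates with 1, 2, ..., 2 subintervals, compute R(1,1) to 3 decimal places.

R(0,0) (trapezoid, 1 panel, h=0.5000): 0.41207
R(1,0) (trapezoid, 2 panels, h=0.2500): 0.45567
R(1,1) = 0.45567 + (0.45567 − 0.41207)/3 = 0.47020

0.470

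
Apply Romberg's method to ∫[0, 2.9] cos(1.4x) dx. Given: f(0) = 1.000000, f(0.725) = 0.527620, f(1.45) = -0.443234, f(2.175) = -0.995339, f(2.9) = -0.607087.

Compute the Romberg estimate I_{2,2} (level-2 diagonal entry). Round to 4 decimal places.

I_{0,0} (trapezoid, 1 panel, h=2.9000): 0.569724
I_{1,0} (trapezoid, 2 panels, h=1.4500): -0.357827
I_{2,0} (trapezoid, 4 panels, h=0.7250): -0.518010
I_{1,1} = -0.357827 + (-0.357827 − 0.569724)/3 = -0.667011
I_{2,1} = -0.518010 + (-0.518010 − (-0.357827))/3 = -0.571404
I_{2,2} = -0.571404 + (-0.571404 − (-0.667011))/15 = -0.565030

-0.5650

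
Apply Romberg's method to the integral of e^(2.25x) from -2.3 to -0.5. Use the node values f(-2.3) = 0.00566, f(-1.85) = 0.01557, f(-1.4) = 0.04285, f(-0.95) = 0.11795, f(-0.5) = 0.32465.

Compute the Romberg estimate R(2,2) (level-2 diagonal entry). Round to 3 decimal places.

0.142

R(0,0) (trapezoid, 1 panel, h=1.8000): 0.29728
R(1,0) (trapezoid, 2 panels, h=0.9000): 0.18720
R(2,0) (trapezoid, 4 panels, h=0.4500): 0.15369
R(1,1) = 0.18720 + (0.18720 − 0.29728)/3 = 0.15051
R(2,1) = 0.15369 + (0.15369 − 0.18720)/3 = 0.14252
R(2,2) = 0.14252 + (0.14252 − 0.15051)/15 = 0.14199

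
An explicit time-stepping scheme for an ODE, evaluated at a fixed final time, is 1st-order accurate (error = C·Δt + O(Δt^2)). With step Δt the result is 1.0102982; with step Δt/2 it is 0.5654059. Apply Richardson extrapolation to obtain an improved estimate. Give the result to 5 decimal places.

The leading error scales as Δt; refining by a factor of 2 reduces it by 2^1 = 2.
Extrapolated value = (2·A(Δt/2) − A(Δt)) / (2 − 1)
= (2·0.5654059 − 1.0102982) / 1
= 0.1205136 / 1 = 0.1205136

0.12051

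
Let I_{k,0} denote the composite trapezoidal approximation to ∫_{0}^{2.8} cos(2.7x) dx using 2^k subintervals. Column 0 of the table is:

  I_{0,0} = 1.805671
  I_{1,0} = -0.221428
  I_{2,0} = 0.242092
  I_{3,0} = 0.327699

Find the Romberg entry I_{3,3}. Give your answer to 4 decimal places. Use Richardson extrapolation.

0.3515

I_{1,1} = -0.221428 + (-0.221428 − 1.805671)/3 = -0.897128
I_{2,1} = (4·0.242092 − (-0.221428)) / 3 = 0.396599
I_{3,1} = (4·0.327699 − 0.242092) / 3 = 0.356235
I_{2,2} = (16·0.396599 − (-0.897128)) / 15 = 0.482847
I_{3,2} = (16·0.356235 − 0.396599) / 15 = 0.353544
I_{3,3} = 0.353544 + (0.353544 − 0.482847)/63 = 0.351492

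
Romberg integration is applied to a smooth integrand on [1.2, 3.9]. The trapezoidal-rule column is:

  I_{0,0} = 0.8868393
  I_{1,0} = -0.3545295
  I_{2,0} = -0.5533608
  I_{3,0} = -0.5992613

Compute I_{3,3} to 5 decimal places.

Richardson extrapolation on the trapezoidal column (denominator 4−1=3):
I_{1,1} = -0.3545295 + (-0.3545295 − 0.8868393)/3 = -0.7683191
I_{2,1} = (4·(-0.5533608) − (-0.3545295)) / 3 = -0.6196379
I_{3,1} = (4·(-0.5992613) − (-0.5533608)) / 3 = -0.6145615
I_{2,2} = (16·(-0.6196379) − (-0.7683191)) / 15 = -0.6097258
I_{3,2} = -0.6145615 + (-0.6145615 − (-0.6196379))/15 = -0.6142231
I_{3,3} = -0.6142231 + (-0.6142231 − (-0.6097258))/63 = -0.6142945
(Column j=1 coincides with Simpson's rule on the same nodes.)

-0.61429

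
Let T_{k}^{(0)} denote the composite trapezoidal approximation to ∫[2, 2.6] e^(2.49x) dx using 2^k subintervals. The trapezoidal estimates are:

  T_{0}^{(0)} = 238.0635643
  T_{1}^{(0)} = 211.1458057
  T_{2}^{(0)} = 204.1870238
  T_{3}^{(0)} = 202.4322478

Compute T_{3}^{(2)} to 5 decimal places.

Richardson extrapolation on the trapezoidal column (denominator 4−1=3):
T_{2}^{(1)} = 204.1870238 + (204.1870238 − 211.1458057)/3 = 201.8674298
T_{3}^{(1)} = 202.4322478 + (202.4322478 − 204.1870238)/3 = 201.8473225
T_{3}^{(2)} = (16·201.8473225 − 201.8674298) / 15 = 201.8459820

201.84598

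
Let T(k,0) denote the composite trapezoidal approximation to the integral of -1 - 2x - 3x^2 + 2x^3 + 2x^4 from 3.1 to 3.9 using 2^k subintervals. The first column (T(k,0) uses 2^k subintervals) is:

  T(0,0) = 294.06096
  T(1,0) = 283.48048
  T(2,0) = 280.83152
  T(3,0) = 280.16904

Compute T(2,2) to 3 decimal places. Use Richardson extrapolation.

Richardson extrapolation on the trapezoidal column (denominator 4−1=3):
T(1,1) = 283.48048 + (283.48048 − 294.06096)/3 = 279.95365
T(2,1) = 280.83152 + (280.83152 − 283.48048)/3 = 279.94853
T(2,2) = 279.94853 + (279.94853 − 279.95365)/15 = 279.94819

279.948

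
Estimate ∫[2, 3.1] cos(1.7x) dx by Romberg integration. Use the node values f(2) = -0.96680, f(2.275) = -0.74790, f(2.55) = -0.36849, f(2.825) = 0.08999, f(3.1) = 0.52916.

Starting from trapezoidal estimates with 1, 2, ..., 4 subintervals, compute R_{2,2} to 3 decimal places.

R_{0,0} (trapezoid, 1 panel, h=1.1000): -0.24070
R_{1,0} (trapezoid, 2 panels, h=0.5500): -0.32302
R_{2,0} (trapezoid, 4 panels, h=0.2750): -0.34244
R_{1,1} = -0.32302 + (-0.32302 − (-0.24070))/3 = -0.35046
R_{2,1} = -0.34244 + (-0.34244 − (-0.32302))/3 = -0.34891
R_{2,2} = -0.34891 + (-0.34891 − (-0.35046))/15 = -0.34881

-0.349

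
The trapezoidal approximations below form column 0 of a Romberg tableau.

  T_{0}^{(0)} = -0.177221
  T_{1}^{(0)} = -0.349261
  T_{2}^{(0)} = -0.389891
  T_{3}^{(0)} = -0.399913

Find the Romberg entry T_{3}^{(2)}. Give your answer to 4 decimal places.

T_{2}^{(1)} = (4·(-0.389891) − (-0.349261)) / 3 = -0.403434
T_{3}^{(1)} = (4·(-0.399913) − (-0.389891)) / 3 = -0.403254
T_{3}^{(2)} = (16·(-0.403254) − (-0.403434)) / 15 = -0.403242

-0.4032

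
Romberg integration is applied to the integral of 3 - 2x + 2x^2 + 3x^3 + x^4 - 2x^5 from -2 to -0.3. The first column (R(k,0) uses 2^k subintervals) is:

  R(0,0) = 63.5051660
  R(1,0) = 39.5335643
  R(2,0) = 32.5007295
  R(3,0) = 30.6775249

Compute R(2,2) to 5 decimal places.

Richardson extrapolation on the trapezoidal column (denominator 4−1=3):
R(1,1) = 39.5335643 + (39.5335643 − 63.5051660)/3 = 31.5430304
R(2,1) = 32.5007295 + (32.5007295 − 39.5335643)/3 = 30.1564512
R(2,2) = (16·30.1564512 − 31.5430304) / 15 = 30.0640126

30.06401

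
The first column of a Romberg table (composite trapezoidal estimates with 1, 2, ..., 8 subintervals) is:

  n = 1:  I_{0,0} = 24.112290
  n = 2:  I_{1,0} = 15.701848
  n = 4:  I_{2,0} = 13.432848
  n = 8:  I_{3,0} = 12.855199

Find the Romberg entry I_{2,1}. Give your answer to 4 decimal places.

Richardson extrapolation on the trapezoidal column (denominator 4−1=3):
I_{2,1} = 13.432848 + (13.432848 − 15.701848)/3 = 12.676515

12.6765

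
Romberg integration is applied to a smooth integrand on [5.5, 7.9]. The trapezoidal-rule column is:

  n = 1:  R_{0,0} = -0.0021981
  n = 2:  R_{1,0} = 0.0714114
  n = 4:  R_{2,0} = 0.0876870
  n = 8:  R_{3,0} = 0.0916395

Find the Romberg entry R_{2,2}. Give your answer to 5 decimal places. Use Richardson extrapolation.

0.09292

Richardson extrapolation on the trapezoidal column (denominator 4−1=3):
R_{1,1} = (4·0.0714114 − (-0.0021981)) / 3 = 0.0959479
R_{2,1} = (4·0.0876870 − 0.0714114) / 3 = 0.0931122
R_{2,2} = (16·0.0931122 − 0.0959479) / 15 = 0.0929232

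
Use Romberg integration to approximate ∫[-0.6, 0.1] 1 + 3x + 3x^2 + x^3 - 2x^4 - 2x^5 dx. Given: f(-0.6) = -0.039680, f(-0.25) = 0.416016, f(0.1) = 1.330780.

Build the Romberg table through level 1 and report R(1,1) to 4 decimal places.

R(0,0) (trapezoid, 1 panel, h=0.7000): 0.451885
R(1,0) (trapezoid, 2 panels, h=0.3500): 0.371548
R(1,1) = 0.371548 + (0.371548 − 0.451885)/3 = 0.344769

0.3448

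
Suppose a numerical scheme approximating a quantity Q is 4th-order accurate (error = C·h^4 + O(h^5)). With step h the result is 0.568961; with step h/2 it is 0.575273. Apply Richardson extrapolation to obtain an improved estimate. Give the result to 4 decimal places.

The leading error scales as h^4; refining by a factor of 2 reduces it by 2^4 = 16.
Extrapolated value = (16·A(h/2) − A(h)) / (16 − 1)
= (16·0.575273 − 0.568961) / 15
= 8.635407 / 15 = 0.575694

0.5757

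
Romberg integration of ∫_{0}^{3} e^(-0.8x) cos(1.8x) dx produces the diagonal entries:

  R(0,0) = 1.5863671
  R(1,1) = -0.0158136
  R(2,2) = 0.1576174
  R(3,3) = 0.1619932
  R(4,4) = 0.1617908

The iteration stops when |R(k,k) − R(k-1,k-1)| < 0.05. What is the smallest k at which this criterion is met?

k = 3

|R(1,1) − R(0,0)| = 1.6021807 ≥ 0.05
|R(2,2) − R(1,1)| = 0.1734310 ≥ 0.05
|R(3,3) − R(2,2)| = 0.0043758 < 0.05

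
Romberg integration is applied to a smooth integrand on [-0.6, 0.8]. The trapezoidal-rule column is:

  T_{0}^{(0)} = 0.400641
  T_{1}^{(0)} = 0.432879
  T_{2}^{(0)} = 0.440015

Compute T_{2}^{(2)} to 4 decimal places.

T_{1}^{(1)} = (4·0.432879 − 0.400641) / 3 = 0.443625
T_{2}^{(1)} = (4·0.440015 − 0.432879) / 3 = 0.442394
T_{2}^{(2)} = (16·0.442394 − 0.443625) / 15 = 0.442312

0.4423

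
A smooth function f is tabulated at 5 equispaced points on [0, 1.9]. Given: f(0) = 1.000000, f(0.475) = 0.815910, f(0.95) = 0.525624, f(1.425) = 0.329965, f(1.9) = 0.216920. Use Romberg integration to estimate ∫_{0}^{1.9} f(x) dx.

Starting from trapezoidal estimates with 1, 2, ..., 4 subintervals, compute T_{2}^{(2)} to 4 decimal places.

1.0871

T_{0}^{(0)} (trapezoid, 1 panel, h=1.9000): 1.156074
T_{1}^{(0)} (trapezoid, 2 panels, h=0.9500): 1.077380
T_{2}^{(0)} (trapezoid, 4 panels, h=0.4750): 1.082981
T_{1}^{(1)} = 1.077380 + (1.077380 − 1.156074)/3 = 1.051149
T_{2}^{(1)} = 1.082981 + (1.082981 − 1.077380)/3 = 1.084848
T_{2}^{(2)} = 1.084848 + (1.084848 − 1.051149)/15 = 1.087095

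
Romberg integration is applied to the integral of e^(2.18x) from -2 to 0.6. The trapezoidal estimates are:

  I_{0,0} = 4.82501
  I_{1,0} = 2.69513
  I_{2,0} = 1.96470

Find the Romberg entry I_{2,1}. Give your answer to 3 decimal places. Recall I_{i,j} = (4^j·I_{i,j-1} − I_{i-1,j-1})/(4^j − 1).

Richardson extrapolation on the trapezoidal column (denominator 4−1=3):
I_{2,1} = (4·1.96470 − 2.69513) / 3 = 1.72122

1.721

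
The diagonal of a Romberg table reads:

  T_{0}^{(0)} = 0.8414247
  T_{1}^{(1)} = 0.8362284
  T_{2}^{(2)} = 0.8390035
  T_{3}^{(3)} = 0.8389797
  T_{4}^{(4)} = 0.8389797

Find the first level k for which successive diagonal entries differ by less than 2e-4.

k = 3

|T_{1}^{(1)} − T_{0}^{(0)}| = 0.0051963 ≥ 2e-4
|T_{2}^{(2)} − T_{1}^{(1)}| = 0.0027751 ≥ 2e-4
|T_{3}^{(3)} − T_{2}^{(2)}| = 0.0000238 < 2e-4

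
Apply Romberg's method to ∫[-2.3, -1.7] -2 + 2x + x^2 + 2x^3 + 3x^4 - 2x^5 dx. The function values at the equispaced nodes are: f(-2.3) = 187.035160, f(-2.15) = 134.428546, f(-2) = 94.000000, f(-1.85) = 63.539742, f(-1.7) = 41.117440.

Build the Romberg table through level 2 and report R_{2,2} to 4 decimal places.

R_{0,0} (trapezoid, 1 panel, h=0.6000): 68.445780
R_{1,0} (trapezoid, 2 panels, h=0.3000): 62.422890
R_{2,0} (trapezoid, 4 panels, h=0.1500): 60.906688
R_{1,1} = 62.422890 + (62.422890 − 68.445780)/3 = 60.415260
R_{2,1} = 60.906688 + (60.906688 − 62.422890)/3 = 60.401287
R_{2,2} = 60.401287 + (60.401287 − 60.415260)/15 = 60.400355

60.4004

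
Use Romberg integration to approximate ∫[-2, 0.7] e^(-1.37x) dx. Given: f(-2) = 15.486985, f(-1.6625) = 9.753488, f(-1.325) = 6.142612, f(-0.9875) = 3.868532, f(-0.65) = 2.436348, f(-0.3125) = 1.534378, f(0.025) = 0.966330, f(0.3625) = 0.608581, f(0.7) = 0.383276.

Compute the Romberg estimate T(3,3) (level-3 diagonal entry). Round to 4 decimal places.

T(0,0) (trapezoid, 1 panel, h=2.7000): 21.424852
T(1,0) (trapezoid, 2 panels, h=1.3500): 14.001496
T(2,0) (trapezoid, 4 panels, h=0.6750): 11.799284
T(3,0) (trapezoid, 8 panels, h=0.3375): 11.220322
T(1,1) = 14.001496 + (14.001496 − 21.424852)/3 = 11.527044
T(2,1) = 11.799284 + (11.799284 − 14.001496)/3 = 11.065213
T(3,1) = 11.220322 + (11.220322 − 11.799284)/3 = 11.027335
T(2,2) = 11.065213 + (11.065213 − 11.527044)/15 = 11.034424
T(3,2) = 11.027335 + (11.027335 − 11.065213)/15 = 11.024810
T(3,3) = 11.024810 + (11.024810 − 11.034424)/63 = 11.024657

11.0247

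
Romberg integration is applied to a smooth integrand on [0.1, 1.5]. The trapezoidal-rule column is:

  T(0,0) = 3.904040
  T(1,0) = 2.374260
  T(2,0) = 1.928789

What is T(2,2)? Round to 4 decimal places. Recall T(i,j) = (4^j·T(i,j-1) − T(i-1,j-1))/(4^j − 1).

1.7747

T(1,1) = (4·2.374260 − 3.904040) / 3 = 1.864333
T(2,1) = (4·1.928789 − 2.374260) / 3 = 1.780299
T(2,2) = (16·1.780299 − 1.864333) / 15 = 1.774697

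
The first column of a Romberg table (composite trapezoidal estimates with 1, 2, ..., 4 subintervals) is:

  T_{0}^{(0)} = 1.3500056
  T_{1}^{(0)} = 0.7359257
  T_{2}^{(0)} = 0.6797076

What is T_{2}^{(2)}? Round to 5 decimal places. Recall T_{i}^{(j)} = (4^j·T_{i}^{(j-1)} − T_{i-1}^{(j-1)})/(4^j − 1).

0.66962

Richardson extrapolation on the trapezoidal column (denominator 4−1=3):
T_{1}^{(1)} = (4·0.7359257 − 1.3500056) / 3 = 0.5312324
T_{2}^{(1)} = 0.6797076 + (0.6797076 − 0.7359257)/3 = 0.6609682
T_{2}^{(2)} = 0.6609682 + (0.6609682 − 0.5312324)/15 = 0.6696173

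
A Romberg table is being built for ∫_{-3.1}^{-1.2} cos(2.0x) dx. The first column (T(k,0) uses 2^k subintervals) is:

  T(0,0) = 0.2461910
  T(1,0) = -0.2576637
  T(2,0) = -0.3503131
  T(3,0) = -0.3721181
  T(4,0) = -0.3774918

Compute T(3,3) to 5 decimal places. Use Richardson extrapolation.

Richardson extrapolation on the trapezoidal column (denominator 4−1=3):
T(1,1) = (4·(-0.2576637) − 0.2461910) / 3 = -0.4256153
T(2,1) = (4·(-0.3503131) − (-0.2576637)) / 3 = -0.3811962
T(3,1) = (4·(-0.3721181) − (-0.3503131)) / 3 = -0.3793864
T(2,2) = (16·(-0.3811962) − (-0.4256153)) / 15 = -0.3782349
T(3,2) = -0.3793864 + (-0.3793864 − (-0.3811962))/15 = -0.3792657
T(3,3) = -0.3792657 + (-0.3792657 − (-0.3782349))/63 = -0.3792821

-0.37928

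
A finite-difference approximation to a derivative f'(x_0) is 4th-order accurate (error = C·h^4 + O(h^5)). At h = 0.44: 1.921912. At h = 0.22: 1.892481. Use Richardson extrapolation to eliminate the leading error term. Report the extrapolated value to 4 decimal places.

The leading error scales as h^4; refining by a factor of 2 reduces it by 2^4 = 16.
Extrapolated value = (16·A(h/2) − A(h)) / (16 − 1)
= (16·1.892481 − 1.921912) / 15
= 28.357784 / 15 = 1.890519

1.8905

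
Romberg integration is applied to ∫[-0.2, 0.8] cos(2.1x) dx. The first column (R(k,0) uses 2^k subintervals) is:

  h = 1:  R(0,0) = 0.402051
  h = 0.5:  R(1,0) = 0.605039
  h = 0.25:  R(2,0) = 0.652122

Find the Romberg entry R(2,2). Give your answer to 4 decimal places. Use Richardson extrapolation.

0.6675

Richardson extrapolation on the trapezoidal column (denominator 4−1=3):
R(1,1) = 0.605039 + (0.605039 − 0.402051)/3 = 0.672702
R(2,1) = 0.652122 + (0.652122 − 0.605039)/3 = 0.667816
R(2,2) = 0.667816 + (0.667816 − 0.672702)/15 = 0.667490
(Column j=1 coincides with Simpson's rule on the same nodes.)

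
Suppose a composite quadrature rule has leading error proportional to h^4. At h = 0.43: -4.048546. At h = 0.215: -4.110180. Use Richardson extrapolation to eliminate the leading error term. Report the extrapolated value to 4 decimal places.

The leading error scales as h^4; refining by a factor of 2 reduces it by 2^4 = 16.
Extrapolated value = (16·A(h/2) − A(h)) / (16 − 1)
= (16·(-4.110180) − (-4.048546)) / 15
= -61.714334 / 15 = -4.114289

-4.1143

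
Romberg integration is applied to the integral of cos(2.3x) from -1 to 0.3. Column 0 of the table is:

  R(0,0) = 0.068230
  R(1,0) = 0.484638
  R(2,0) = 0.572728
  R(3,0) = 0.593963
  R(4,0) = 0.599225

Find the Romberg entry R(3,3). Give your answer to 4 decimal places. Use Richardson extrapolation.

0.6010

Richardson extrapolation on the trapezoidal column (denominator 4−1=3):
R(1,1) = (4·0.484638 − 0.068230) / 3 = 0.623441
R(2,1) = 0.572728 + (0.572728 − 0.484638)/3 = 0.602091
R(3,1) = 0.593963 + (0.593963 − 0.572728)/3 = 0.601041
R(2,2) = 0.602091 + (0.602091 − 0.623441)/15 = 0.600668
R(3,2) = 0.601041 + (0.601041 − 0.602091)/15 = 0.600971
R(3,3) = 0.600971 + (0.600971 − 0.600668)/63 = 0.600976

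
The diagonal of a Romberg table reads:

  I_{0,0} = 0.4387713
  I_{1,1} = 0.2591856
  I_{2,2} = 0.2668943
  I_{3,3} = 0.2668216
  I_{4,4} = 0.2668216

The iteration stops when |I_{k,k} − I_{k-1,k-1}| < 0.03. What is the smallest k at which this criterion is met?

k = 2

|I_{1,1} − I_{0,0}| = 0.1795857 ≥ 0.03
|I_{2,2} − I_{1,1}| = 0.0077087 < 0.03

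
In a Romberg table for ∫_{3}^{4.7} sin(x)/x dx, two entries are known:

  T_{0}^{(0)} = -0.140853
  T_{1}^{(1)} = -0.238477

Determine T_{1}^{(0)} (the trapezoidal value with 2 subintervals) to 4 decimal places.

From T_{1}^{(1)} = (4·T_{1}^{(0)} − T_{0}^{(0)})/3, solve for T_{1}^{(0)}:
4·T_{1}^{(0)} = 3·(-0.238477) + (-0.140853) = -0.856284
T_{1}^{(0)} = -0.214071

-0.2141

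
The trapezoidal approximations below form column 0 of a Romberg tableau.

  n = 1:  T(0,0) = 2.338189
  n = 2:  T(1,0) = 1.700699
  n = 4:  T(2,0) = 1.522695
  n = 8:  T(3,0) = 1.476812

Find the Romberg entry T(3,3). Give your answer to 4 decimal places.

Richardson extrapolation on the trapezoidal column (denominator 4−1=3):
T(1,1) = 1.700699 + (1.700699 − 2.338189)/3 = 1.488202
T(2,1) = (4·1.522695 − 1.700699) / 3 = 1.463360
T(3,1) = (4·1.476812 − 1.522695) / 3 = 1.461518
T(2,2) = 1.463360 + (1.463360 − 1.488202)/15 = 1.461704
T(3,2) = 1.461518 + (1.461518 − 1.463360)/15 = 1.461395
T(3,3) = 1.461395 + (1.461395 − 1.461704)/63 = 1.461390
(Column j=1 coincides with Simpson's rule on the same nodes.)

1.4614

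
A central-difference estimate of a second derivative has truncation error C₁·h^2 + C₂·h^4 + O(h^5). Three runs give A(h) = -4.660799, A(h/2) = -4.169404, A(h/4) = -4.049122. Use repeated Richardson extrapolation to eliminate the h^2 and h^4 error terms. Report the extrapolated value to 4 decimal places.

-4.0093

First eliminate the h^2 term (factor 2^2 = 4):
  B₁ = (4·(-4.169404) − (-4.660799))/3 = -4.005606
  B₂ = (4·(-4.049122) − (-4.169404))/3 = -4.009028
Then eliminate the h^4 term (factor 2^4 = 16):
  (16·(-4.009028) − (-4.005606))/15 = -4.009256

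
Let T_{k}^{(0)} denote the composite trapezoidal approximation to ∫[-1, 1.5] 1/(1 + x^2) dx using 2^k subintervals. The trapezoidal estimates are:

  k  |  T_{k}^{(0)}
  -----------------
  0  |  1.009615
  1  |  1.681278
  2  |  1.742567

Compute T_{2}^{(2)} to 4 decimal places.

1.7535

T_{1}^{(1)} = (4·1.681278 − 1.009615) / 3 = 1.905166
T_{2}^{(1)} = 1.742567 + (1.742567 − 1.681278)/3 = 1.762997
T_{2}^{(2)} = (16·1.762997 − 1.905166) / 15 = 1.753519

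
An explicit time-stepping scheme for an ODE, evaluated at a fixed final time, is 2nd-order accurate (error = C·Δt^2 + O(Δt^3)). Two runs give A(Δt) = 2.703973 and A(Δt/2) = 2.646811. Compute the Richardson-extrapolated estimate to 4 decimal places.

2.6278

Extrapolated value = (4·A(Δt/2) − A(Δt)) / (4 − 1)
= (4·2.646811 − 2.703973) / 3
= 7.883271 / 3 = 2.627757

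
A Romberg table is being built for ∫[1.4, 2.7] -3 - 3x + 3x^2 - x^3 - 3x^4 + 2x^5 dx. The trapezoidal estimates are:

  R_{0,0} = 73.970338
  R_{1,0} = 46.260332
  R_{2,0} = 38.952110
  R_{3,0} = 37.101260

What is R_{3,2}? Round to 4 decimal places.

R_{2,1} = (4·38.952110 − 46.260332) / 3 = 36.516036
R_{3,1} = (4·37.101260 − 38.952110) / 3 = 36.484310
R_{3,2} = (16·36.484310 − 36.516036) / 15 = 36.482195

36.4822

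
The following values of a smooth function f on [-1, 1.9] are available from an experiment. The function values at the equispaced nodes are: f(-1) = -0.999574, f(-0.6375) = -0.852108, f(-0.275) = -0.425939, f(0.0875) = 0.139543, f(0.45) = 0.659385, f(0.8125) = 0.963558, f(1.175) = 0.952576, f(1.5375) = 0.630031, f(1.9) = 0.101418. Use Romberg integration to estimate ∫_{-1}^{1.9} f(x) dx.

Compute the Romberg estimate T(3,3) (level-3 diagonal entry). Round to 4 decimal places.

T(0,0) (trapezoid, 1 panel, h=2.9000): -1.302326
T(1,0) (trapezoid, 2 panels, h=1.4500): 0.304945
T(2,0) (trapezoid, 4 panels, h=0.7250): 0.534284
T(3,0) (trapezoid, 8 panels, h=0.3625): 0.586513
T(1,1) = 0.304945 + (0.304945 − (-1.302326))/3 = 0.840702
T(2,1) = 0.534284 + (0.534284 − 0.304945)/3 = 0.610730
T(3,1) = 0.586513 + (0.586513 − 0.534284)/3 = 0.603923
T(2,2) = 0.610730 + (0.610730 − 0.840702)/15 = 0.595399
T(3,2) = 0.603923 + (0.603923 − 0.610730)/15 = 0.603469
T(3,3) = 0.603469 + (0.603469 − 0.595399)/63 = 0.603597

0.6036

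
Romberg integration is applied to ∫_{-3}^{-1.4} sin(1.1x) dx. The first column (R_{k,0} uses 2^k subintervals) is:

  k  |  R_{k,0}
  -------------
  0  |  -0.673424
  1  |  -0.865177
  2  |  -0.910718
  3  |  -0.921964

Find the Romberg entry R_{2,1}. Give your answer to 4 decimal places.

Richardson extrapolation on the trapezoidal column (denominator 4−1=3):
R_{2,1} = -0.910718 + (-0.910718 − (-0.865177))/3 = -0.925898

-0.9259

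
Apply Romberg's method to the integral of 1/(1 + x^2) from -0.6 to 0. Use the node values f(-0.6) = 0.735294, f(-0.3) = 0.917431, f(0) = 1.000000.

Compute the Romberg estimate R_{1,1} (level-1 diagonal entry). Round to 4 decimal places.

R_{0,0} (trapezoid, 1 panel, h=0.6000): 0.520588
R_{1,0} (trapezoid, 2 panels, h=0.3000): 0.535523
R_{1,1} = 0.535523 + (0.535523 − 0.520588)/3 = 0.540501

0.5405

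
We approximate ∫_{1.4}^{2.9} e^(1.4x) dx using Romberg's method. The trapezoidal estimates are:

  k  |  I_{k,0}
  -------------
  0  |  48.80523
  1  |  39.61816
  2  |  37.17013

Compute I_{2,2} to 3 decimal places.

36.341

Richardson extrapolation on the trapezoidal column (denominator 4−1=3):
I_{1,1} = 39.61816 + (39.61816 − 48.80523)/3 = 36.55580
I_{2,1} = 37.17013 + (37.17013 − 39.61816)/3 = 36.35412
I_{2,2} = (16·36.35412 − 36.55580) / 15 = 36.34067
(Column j=1 coincides with Simpson's rule on the same nodes.)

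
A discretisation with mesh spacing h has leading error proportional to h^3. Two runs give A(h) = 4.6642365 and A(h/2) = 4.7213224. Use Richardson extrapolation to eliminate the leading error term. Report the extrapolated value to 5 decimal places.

4.72948

The leading error scales as h^3; refining by a factor of 2 reduces it by 2^3 = 8.
Extrapolated value = (8·A(h/2) − A(h)) / (8 − 1)
= (8·4.7213224 − 4.6642365) / 7
= 33.1063427 / 7 = 4.7294775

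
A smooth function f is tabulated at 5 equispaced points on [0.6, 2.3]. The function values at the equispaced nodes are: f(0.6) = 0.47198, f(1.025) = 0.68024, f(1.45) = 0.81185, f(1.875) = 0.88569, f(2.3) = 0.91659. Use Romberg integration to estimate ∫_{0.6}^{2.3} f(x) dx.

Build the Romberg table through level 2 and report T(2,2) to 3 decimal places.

1.314

T(0,0) (trapezoid, 1 panel, h=1.7000): 1.18028
T(1,0) (trapezoid, 2 panels, h=0.8500): 1.28021
T(2,0) (trapezoid, 4 panels, h=0.4250): 1.30563
T(1,1) = 1.28021 + (1.28021 − 1.18028)/3 = 1.31352
T(2,1) = 1.30563 + (1.30563 − 1.28021)/3 = 1.31410
T(2,2) = 1.31410 + (1.31410 − 1.31352)/15 = 1.31414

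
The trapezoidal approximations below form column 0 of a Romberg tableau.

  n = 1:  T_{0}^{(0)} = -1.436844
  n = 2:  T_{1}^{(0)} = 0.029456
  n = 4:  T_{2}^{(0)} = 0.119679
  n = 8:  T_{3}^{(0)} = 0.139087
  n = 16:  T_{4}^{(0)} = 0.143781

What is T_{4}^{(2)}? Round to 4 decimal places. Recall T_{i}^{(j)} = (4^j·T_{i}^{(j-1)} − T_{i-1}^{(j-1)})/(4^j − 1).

Richardson extrapolation on the trapezoidal column (denominator 4−1=3):
T_{3}^{(1)} = (4·0.139087 − 0.119679) / 3 = 0.145556
T_{4}^{(1)} = 0.143781 + (0.143781 − 0.139087)/3 = 0.145346
T_{4}^{(2)} = 0.145346 + (0.145346 − 0.145556)/15 = 0.145332

0.1453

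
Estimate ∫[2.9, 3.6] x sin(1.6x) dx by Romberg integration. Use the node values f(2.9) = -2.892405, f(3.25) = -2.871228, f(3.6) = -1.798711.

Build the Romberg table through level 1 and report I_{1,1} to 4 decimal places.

I_{0,0} (trapezoid, 1 panel, h=0.7000): -1.641891
I_{1,0} (trapezoid, 2 panels, h=0.3500): -1.825875
I_{1,1} = -1.825875 + (-1.825875 − (-1.641891))/3 = -1.887203

-1.8872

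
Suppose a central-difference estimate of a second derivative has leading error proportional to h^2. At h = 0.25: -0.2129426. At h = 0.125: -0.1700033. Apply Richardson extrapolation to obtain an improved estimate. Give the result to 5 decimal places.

-0.15569

The leading error scales as h^2; refining by a factor of 2 reduces it by 2^2 = 4.
Extrapolated value = (4·A(h/2) − A(h)) / (4 − 1)
= (4·(-0.1700033) − (-0.2129426)) / 3
= -0.4670706 / 3 = -0.1556902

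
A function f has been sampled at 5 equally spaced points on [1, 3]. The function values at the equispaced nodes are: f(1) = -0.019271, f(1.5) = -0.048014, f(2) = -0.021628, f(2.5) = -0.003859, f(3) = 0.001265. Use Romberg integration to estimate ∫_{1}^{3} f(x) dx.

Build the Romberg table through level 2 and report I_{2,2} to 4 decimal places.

I_{0,0} (trapezoid, 1 panel, h=2.0000): -0.018006
I_{1,0} (trapezoid, 2 panels, h=1.0000): -0.030631
I_{2,0} (trapezoid, 4 panels, h=0.5000): -0.041252
I_{1,1} = -0.030631 + (-0.030631 − (-0.018006))/3 = -0.034839
I_{2,1} = -0.041252 + (-0.041252 − (-0.030631))/3 = -0.044792
I_{2,2} = -0.044792 + (-0.044792 − (-0.034839))/15 = -0.045456

-0.0455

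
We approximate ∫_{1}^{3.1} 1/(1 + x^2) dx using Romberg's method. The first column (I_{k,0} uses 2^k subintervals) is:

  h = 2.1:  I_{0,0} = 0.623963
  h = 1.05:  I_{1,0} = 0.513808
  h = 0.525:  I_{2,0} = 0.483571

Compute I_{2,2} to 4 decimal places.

0.4733

Richardson extrapolation on the trapezoidal column (denominator 4−1=3):
I_{1,1} = 0.513808 + (0.513808 − 0.623963)/3 = 0.477090
I_{2,1} = (4·0.483571 − 0.513808) / 3 = 0.473492
I_{2,2} = 0.473492 + (0.473492 − 0.477090)/15 = 0.473252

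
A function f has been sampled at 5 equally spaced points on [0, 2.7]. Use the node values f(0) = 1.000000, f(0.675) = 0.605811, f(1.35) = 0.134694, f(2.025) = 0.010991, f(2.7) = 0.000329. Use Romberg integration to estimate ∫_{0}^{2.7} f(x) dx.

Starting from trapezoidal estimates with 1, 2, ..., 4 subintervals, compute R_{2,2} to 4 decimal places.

R_{0,0} (trapezoid, 1 panel, h=2.7000): 1.350444
R_{1,0} (trapezoid, 2 panels, h=1.3500): 0.857059
R_{2,0} (trapezoid, 4 panels, h=0.6750): 0.844871
R_{1,1} = 0.857059 + (0.857059 − 1.350444)/3 = 0.692597
R_{2,1} = 0.844871 + (0.844871 − 0.857059)/3 = 0.840808
R_{2,2} = 0.840808 + (0.840808 − 0.692597)/15 = 0.850689

0.8507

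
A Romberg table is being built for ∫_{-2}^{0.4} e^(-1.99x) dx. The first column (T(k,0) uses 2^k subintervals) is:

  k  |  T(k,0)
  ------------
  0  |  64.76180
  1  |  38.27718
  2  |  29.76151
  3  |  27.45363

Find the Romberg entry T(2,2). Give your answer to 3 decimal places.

26.755

T(1,1) = 38.27718 + (38.27718 − 64.76180)/3 = 29.44897
T(2,1) = 29.76151 + (29.76151 − 38.27718)/3 = 26.92295
T(2,2) = (16·26.92295 − 29.44897) / 15 = 26.75455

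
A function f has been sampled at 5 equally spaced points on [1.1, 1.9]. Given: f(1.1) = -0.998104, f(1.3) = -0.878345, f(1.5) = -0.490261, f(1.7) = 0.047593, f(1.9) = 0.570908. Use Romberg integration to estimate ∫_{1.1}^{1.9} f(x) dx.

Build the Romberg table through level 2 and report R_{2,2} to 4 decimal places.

R_{0,0} (trapezoid, 1 panel, h=0.8000): -0.170878
R_{1,0} (trapezoid, 2 panels, h=0.4000): -0.281544
R_{2,0} (trapezoid, 4 panels, h=0.2000): -0.306922
R_{1,1} = -0.281544 + (-0.281544 − (-0.170878))/3 = -0.318433
R_{2,1} = -0.306922 + (-0.306922 − (-0.281544))/3 = -0.315381
R_{2,2} = -0.315381 + (-0.315381 − (-0.318433))/15 = -0.315178

-0.3152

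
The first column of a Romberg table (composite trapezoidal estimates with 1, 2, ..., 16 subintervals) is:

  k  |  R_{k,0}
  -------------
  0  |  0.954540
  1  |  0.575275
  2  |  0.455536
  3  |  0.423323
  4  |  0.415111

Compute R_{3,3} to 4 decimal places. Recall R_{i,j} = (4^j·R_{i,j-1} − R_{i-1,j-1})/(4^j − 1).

Richardson extrapolation on the trapezoidal column (denominator 4−1=3):
R_{1,1} = 0.575275 + (0.575275 − 0.954540)/3 = 0.448853
R_{2,1} = 0.455536 + (0.455536 − 0.575275)/3 = 0.415623
R_{3,1} = 0.423323 + (0.423323 − 0.455536)/3 = 0.412585
R_{2,2} = 0.415623 + (0.415623 − 0.448853)/15 = 0.413408
R_{3,2} = 0.412585 + (0.412585 − 0.415623)/15 = 0.412382
R_{3,3} = 0.412382 + (0.412382 − 0.413408)/63 = 0.412366

0.4124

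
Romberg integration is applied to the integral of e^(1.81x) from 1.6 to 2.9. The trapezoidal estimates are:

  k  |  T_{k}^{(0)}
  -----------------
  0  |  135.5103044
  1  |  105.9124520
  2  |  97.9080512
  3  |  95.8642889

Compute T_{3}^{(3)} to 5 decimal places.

95.17913

T_{1}^{(1)} = 105.9124520 + (105.9124520 − 135.5103044)/3 = 96.0465012
T_{2}^{(1)} = (4·97.9080512 − 105.9124520) / 3 = 95.2399176
T_{3}^{(1)} = (4·95.8642889 − 97.9080512) / 3 = 95.1830348
T_{2}^{(2)} = 95.2399176 + (95.2399176 − 96.0465012)/15 = 95.1861454
T_{3}^{(2)} = 95.1830348 + (95.1830348 − 95.2399176)/15 = 95.1792426
T_{3}^{(3)} = (64·95.1792426 − 95.1861454) / 63 = 95.1791330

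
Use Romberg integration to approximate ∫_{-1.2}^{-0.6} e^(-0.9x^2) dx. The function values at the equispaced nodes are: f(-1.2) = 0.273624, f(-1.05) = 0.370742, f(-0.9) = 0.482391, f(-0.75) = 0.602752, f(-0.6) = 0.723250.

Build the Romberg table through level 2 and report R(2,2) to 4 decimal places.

R(0,0) (trapezoid, 1 panel, h=0.6000): 0.299062
R(1,0) (trapezoid, 2 panels, h=0.3000): 0.294248
R(2,0) (trapezoid, 4 panels, h=0.1500): 0.293148
R(1,1) = 0.294248 + (0.294248 − 0.299062)/3 = 0.292643
R(2,1) = 0.293148 + (0.293148 − 0.294248)/3 = 0.292781
R(2,2) = 0.292781 + (0.292781 − 0.292643)/15 = 0.292790

0.2928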